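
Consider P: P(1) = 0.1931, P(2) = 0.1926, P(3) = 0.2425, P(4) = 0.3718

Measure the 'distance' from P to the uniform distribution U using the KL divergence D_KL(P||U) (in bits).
0.0578 bits

U(i) = 1/4 for all i

D_KL(P||U) = Σ P(x) log₂(P(x) / (1/4))
           = Σ P(x) log₂(P(x)) + log₂(4)
           = log₂(4) - H(P)

H(P) = -Σ P(x) log₂(P(x)):
  -P(1)·log₂(P(1)) = -(0.1931)·log₂(0.1931) = 0.45815
  -P(2)·log₂(P(2)) = -(0.1926)·log₂(0.1926) = 0.45768
  -P(3)·log₂(P(3)) = -(0.2425)·log₂(0.2425) = 0.49566
  -P(4)·log₂(P(4)) = -(0.3718)·log₂(0.3718) = 0.53071
H(P) = 0.45815 + 0.45768 + 0.49566 + 0.53071 = 1.94220 bits

log₂(4) = 2.00000 bits

D_KL(P||U) = 2.00000 - 1.94220 = 0.05780 ≈ 0.0578 bits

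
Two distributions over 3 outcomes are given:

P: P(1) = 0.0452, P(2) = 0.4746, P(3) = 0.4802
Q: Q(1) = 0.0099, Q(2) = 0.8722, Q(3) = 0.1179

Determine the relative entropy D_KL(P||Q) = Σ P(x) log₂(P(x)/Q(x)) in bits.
0.6553 bits

D_KL(P||Q) = Σ P(x) log₂(P(x)/Q(x))

Computing term by term:
  P(1)·log₂(P(1)/Q(1)) = 0.0452·log₂(0.0452/0.0099) = 0.09903
  P(2)·log₂(P(2)/Q(2)) = 0.4746·log₂(0.4746/0.8722) = -0.41667
  P(3)·log₂(P(3)/Q(3)) = 0.4802·log₂(0.4802/0.1179) = 0.97292

D_KL(P||Q) = 0.09903 - 0.41667 + 0.97292 = 0.65528 ≈ 0.6553 bits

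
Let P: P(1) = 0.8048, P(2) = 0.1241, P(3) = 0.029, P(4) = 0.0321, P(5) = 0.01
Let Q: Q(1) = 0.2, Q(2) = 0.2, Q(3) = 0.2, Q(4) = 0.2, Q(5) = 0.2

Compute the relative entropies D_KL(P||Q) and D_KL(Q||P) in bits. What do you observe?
D_KL(P||Q) = 1.3224 bits, D_KL(Q||P) = 1.6854 bits. The two directions give different values (D_KL(Q||P) exceeds D_KL(P||Q) by 0.3630 bits): KL divergence is asymmetric.

D_KL(P||Q) = Σ P(x) log₂(P(x)/Q(x))

Computing term by term:
  P(1)·log₂(P(1)/Q(1)) = 0.8048·log₂(0.8048/0.2) = 1.61655
  P(2)·log₂(P(2)/Q(2)) = 0.1241·log₂(0.1241/0.2) = -0.08544
  P(3)·log₂(P(3)/Q(3)) = 0.029·log₂(0.029/0.2) = -0.08079
  P(4)·log₂(P(4)/Q(4)) = 0.0321·log₂(0.0321/0.2) = -0.08472
  P(5)·log₂(P(5)/Q(5)) = 0.01·log₂(0.01/0.2) = -0.04322

D_KL(P||Q) = 1.61655 - 0.08544 - 0.08079 - 0.08472 - 0.04322 = 1.32238 ≈ 1.3224 bits

D_KL(Q||P) = Σ Q(x) log₂(Q(x)/P(x))

Computing term by term:
  Q(1)·log₂(Q(1)/P(1)) = 0.2·log₂(0.2/0.8048) = -0.40173
  Q(2)·log₂(Q(2)/P(2)) = 0.2·log₂(0.2/0.1241) = 0.13770
  Q(3)·log₂(Q(3)/P(3)) = 0.2·log₂(0.2/0.029) = 0.55718
  Q(4)·log₂(Q(4)/P(4)) = 0.2·log₂(0.2/0.0321) = 0.52787
  Q(5)·log₂(Q(5)/P(5)) = 0.2·log₂(0.2/0.01) = 0.86439

D_KL(Q||P) = -0.40173 + 0.13770 + 0.55718 + 0.52787 + 0.86439 = 1.68541 ≈ 1.6854 bits

These are NOT equal (difference: 0.3630 bits). KL divergence is asymmetric: D_KL(P||Q) ≠ D_KL(Q||P) in general.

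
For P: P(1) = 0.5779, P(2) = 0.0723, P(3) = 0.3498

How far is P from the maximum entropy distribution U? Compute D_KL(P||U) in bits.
0.3237 bits

U(i) = 1/3 for all i

D_KL(P||U) = Σ P(x) log₂(P(x) / (1/3))
           = Σ P(x) log₂(P(x)) + log₂(3)
           = log₂(3) - H(P)

H(P) = -Σ P(x) log₂(P(x)):
  -P(1)·log₂(P(1)) = -(0.5779)·log₂(0.5779) = 0.45718
  -P(2)·log₂(P(2)) = -(0.0723)·log₂(0.0723) = 0.27401
  -P(3)·log₂(P(3)) = -(0.3498)·log₂(0.3498) = 0.53009
H(P) = 0.45718 + 0.27401 + 0.53009 = 1.26128 bits

log₂(3) = 1.58496 bits

D_KL(P||U) = 1.58496 - 1.26128 = 0.32368 ≈ 0.3237 bits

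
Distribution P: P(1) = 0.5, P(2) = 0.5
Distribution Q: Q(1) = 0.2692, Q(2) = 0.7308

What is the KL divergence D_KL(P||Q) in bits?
0.1729 bits

D_KL(P||Q) = Σ P(x) log₂(P(x)/Q(x))

Computing term by term:
  P(1)·log₂(P(1)/Q(1)) = 0.5·log₂(0.5/0.2692) = 0.44662
  P(2)·log₂(P(2)/Q(2)) = 0.5·log₂(0.5/0.7308) = -0.27377

D_KL(P||Q) = 0.44662 - 0.27377 = 0.17285 ≈ 0.1729 bits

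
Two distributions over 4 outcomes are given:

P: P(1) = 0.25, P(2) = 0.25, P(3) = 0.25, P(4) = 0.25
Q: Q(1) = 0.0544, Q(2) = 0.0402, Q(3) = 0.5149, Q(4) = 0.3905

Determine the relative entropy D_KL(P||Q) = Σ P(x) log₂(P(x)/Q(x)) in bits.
0.7878 bits

D_KL(P||Q) = Σ P(x) log₂(P(x)/Q(x))

Computing term by term:
  P(1)·log₂(P(1)/Q(1)) = 0.25·log₂(0.25/0.0544) = 0.55006
  P(2)·log₂(P(2)/Q(2)) = 0.25·log₂(0.25/0.0402) = 0.65917
  P(3)·log₂(P(3)/Q(3)) = 0.25·log₂(0.25/0.5149) = -0.26059
  P(4)·log₂(P(4)/Q(4)) = 0.25·log₂(0.25/0.3905) = -0.16085

D_KL(P||Q) = 0.55006 + 0.65917 - 0.26059 - 0.16085 = 0.78779 ≈ 0.7878 bits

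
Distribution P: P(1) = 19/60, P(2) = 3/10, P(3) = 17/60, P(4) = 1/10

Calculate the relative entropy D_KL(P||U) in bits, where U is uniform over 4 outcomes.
0.1059 bits

U(i) = 1/4 for all i

D_KL(P||U) = Σ P(x) log₂(P(x) / (1/4))
           = Σ P(x) log₂(P(x)) + log₂(4)
           = log₂(4) - H(P)

H(P) = -Σ P(x) log₂(P(x)):
  -P(1)·log₂(P(1)) = -(19/60)·log₂(19/60) = 0.52534
  -P(2)·log₂(P(2)) = -(3/10)·log₂(3/10) = 0.52109
  -P(3)·log₂(P(3)) = -(17/60)·log₂(17/60) = 0.51550
  -P(4)·log₂(P(4)) = -(1/10)·log₂(1/10) = 0.33219
H(P) = 0.52534 + 0.52109 + 0.51550 + 0.33219 = 1.89412 bits

log₂(4) = 2.00000 bits

D_KL(P||U) = 2.00000 - 1.89412 = 0.10588 ≈ 0.1059 bits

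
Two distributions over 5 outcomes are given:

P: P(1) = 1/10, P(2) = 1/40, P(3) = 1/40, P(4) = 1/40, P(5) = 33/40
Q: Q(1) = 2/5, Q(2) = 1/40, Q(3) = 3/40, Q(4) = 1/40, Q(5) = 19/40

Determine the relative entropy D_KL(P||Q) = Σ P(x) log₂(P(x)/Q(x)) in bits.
0.4175 bits

D_KL(P||Q) = Σ P(x) log₂(P(x)/Q(x))

Computing term by term:
  P(1)·log₂(P(1)/Q(1)) = (1/10)·log₂((1/10)/(2/5)) = -0.20000
  P(2)·log₂(P(2)/Q(2)) = (1/40)·log₂((1/40)/(1/40)) = 0.00000
  P(3)·log₂(P(3)/Q(3)) = (1/40)·log₂((1/40)/(3/40)) = -0.03962
  P(4)·log₂(P(4)/Q(4)) = (1/40)·log₂((1/40)/(1/40)) = 0.00000
  P(5)·log₂(P(5)/Q(5)) = (33/40)·log₂((33/40)/(19/40)) = 0.65708

D_KL(P||Q) = -0.20000 + 0.00000 - 0.03962 + 0.00000 + 0.65708 = 0.41746 ≈ 0.4175 bits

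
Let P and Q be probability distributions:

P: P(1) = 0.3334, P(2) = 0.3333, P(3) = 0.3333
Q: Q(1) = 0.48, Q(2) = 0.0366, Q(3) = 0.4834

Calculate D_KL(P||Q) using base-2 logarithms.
0.7081 bits

D_KL(P||Q) = Σ P(x) log₂(P(x)/Q(x))

Computing term by term:
  P(1)·log₂(P(1)/Q(1)) = 0.3334·log₂(0.3334/0.48) = -0.17530
  P(2)·log₂(P(2)/Q(2)) = 0.3333·log₂(0.3333/0.0366) = 1.06220
  P(3)·log₂(P(3)/Q(3)) = 0.3333·log₂(0.3333/0.4834) = -0.17878

D_KL(P||Q) = -0.17530 + 1.06220 - 0.17878 = 0.70812 ≈ 0.7081 bits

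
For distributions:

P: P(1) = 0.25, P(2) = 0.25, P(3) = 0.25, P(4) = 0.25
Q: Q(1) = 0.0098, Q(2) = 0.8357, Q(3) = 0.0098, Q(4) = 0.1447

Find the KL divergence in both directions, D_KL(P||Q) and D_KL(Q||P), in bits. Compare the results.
D_KL(P||Q) = 2.0985 bits, D_KL(Q||P) = 1.2493 bits. D_KL(P||Q) is larger than D_KL(Q||P) by 0.8492 bits; the two directions differ.

D_KL(P||Q) = Σ P(x) log₂(P(x)/Q(x))

Computing term by term:
  P(1)·log₂(P(1)/Q(1)) = 0.25·log₂(0.25/0.0098) = 1.16825
  P(2)·log₂(P(2)/Q(2)) = 0.25·log₂(0.25/0.8357) = -0.43526
  P(3)·log₂(P(3)/Q(3)) = 0.25·log₂(0.25/0.0098) = 1.16825
  P(4)·log₂(P(4)/Q(4)) = 0.25·log₂(0.25/0.1447) = 0.19722

D_KL(P||Q) = 1.16825 - 0.43526 + 1.16825 + 0.19722 = 2.09846 ≈ 2.0985 bits

D_KL(Q||P) = Σ Q(x) log₂(Q(x)/P(x))

Computing term by term:
  Q(1)·log₂(Q(1)/P(1)) = 0.0098·log₂(0.0098/0.25) = -0.04580
  Q(2)·log₂(Q(2)/P(2)) = 0.8357·log₂(0.8357/0.25) = 1.45500
  Q(3)·log₂(Q(3)/P(3)) = 0.0098·log₂(0.0098/0.25) = -0.04580
  Q(4)·log₂(Q(4)/P(4)) = 0.1447·log₂(0.1447/0.25) = -0.11415

D_KL(Q||P) = -0.04580 + 1.45500 - 0.04580 - 0.11415 = 1.24925 ≈ 1.2493 bits

These are NOT equal (difference: 0.8492 bits). KL divergence is asymmetric: D_KL(P||Q) ≠ D_KL(Q||P) in general.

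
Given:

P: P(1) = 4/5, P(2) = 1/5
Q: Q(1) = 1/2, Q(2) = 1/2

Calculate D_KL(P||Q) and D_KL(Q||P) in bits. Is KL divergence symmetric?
D_KL(P||Q) = 0.2781 bits, D_KL(Q||P) = 0.3219 bits. No, KL divergence is not symmetric.

D_KL(P||Q) = Σ P(x) log₂(P(x)/Q(x))

Computing term by term:
  P(1)·log₂(P(1)/Q(1)) = (4/5)·log₂((4/5)/(1/2)) = 0.54246
  P(2)·log₂(P(2)/Q(2)) = (1/5)·log₂((1/5)/(1/2)) = -0.26439

D_KL(P||Q) = 0.54246 - 0.26439 = 0.27807 ≈ 0.2781 bits

D_KL(Q||P) = Σ Q(x) log₂(Q(x)/P(x))

Computing term by term:
  Q(1)·log₂(Q(1)/P(1)) = (1/2)·log₂((1/2)/(4/5)) = -0.33904
  Q(2)·log₂(Q(2)/P(2)) = (1/2)·log₂((1/2)/(1/5)) = 0.66096

D_KL(Q||P) = -0.33904 + 0.66096 = 0.32192 ≈ 0.3219 bits

These are NOT equal (difference: 0.0438 bits). KL divergence is asymmetric: D_KL(P||Q) ≠ D_KL(Q||P) in general.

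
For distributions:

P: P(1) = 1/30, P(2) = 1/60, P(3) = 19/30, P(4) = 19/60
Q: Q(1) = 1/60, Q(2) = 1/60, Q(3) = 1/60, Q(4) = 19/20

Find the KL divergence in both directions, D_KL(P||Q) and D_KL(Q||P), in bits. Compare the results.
D_KL(P||Q) = 2.8551 bits, D_KL(Q||P) = 1.4016 bits. D_KL(P||Q) is larger than D_KL(Q||P) by 1.4535 bits; the two directions differ.

D_KL(P||Q) = Σ P(x) log₂(P(x)/Q(x))

Computing term by term:
  P(1)·log₂(P(1)/Q(1)) = (1/30)·log₂((1/30)/(1/60)) = 0.03333
  P(2)·log₂(P(2)/Q(2)) = (1/60)·log₂((1/60)/(1/60)) = 0.00000
  P(3)·log₂(P(3)/Q(3)) = (19/30)·log₂((19/30)/(1/60)) = 3.32369
  P(4)·log₂(P(4)/Q(4)) = (19/60)·log₂((19/60)/(19/20)) = -0.50190

D_KL(P||Q) = 0.03333 + 0.00000 + 3.32369 - 0.50190 = 2.85512 ≈ 2.8551 bits

D_KL(Q||P) = Σ Q(x) log₂(Q(x)/P(x))

Computing term by term:
  Q(1)·log₂(Q(1)/P(1)) = (1/60)·log₂((1/60)/(1/30)) = -0.01667
  Q(2)·log₂(Q(2)/P(2)) = (1/60)·log₂((1/60)/(1/60)) = 0.00000
  Q(3)·log₂(Q(3)/P(3)) = (1/60)·log₂((1/60)/(19/30)) = -0.08747
  Q(4)·log₂(Q(4)/P(4)) = (19/20)·log₂((19/20)/(19/60)) = 1.50571

D_KL(Q||P) = -0.01667 + 0.00000 - 0.08747 + 1.50571 = 1.40157 ≈ 1.4016 bits

These are NOT equal (difference: 1.4535 bits). KL divergence is asymmetric: D_KL(P||Q) ≠ D_KL(Q||P) in general.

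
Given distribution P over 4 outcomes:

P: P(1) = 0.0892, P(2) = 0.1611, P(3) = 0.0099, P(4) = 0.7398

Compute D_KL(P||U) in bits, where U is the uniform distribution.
0.8771 bits

U(i) = 1/4 for all i

D_KL(P||U) = Σ P(x) log₂(P(x) / (1/4))
           = Σ P(x) log₂(P(x)) + log₂(4)
           = log₂(4) - H(P)

H(P) = -Σ P(x) log₂(P(x)):
  -P(1)·log₂(P(1)) = -(0.0892)·log₂(0.0892) = 0.31102
  -P(2)·log₂(P(2)) = -(0.1611)·log₂(0.1611) = 0.42433
  -P(3)·log₂(P(3)) = -(0.0099)·log₂(0.0099) = 0.06592
  -P(4)·log₂(P(4)) = -(0.7398)·log₂(0.7398) = 0.32166
H(P) = 0.31102 + 0.42433 + 0.06592 + 0.32166 = 1.12293 bits

log₂(4) = 2.00000 bits

D_KL(P||U) = 2.00000 - 1.12293 = 0.87707 ≈ 0.8771 bits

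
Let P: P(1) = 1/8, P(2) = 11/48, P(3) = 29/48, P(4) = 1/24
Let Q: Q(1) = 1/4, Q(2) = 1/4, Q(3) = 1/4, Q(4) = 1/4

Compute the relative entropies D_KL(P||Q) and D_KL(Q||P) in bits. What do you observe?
D_KL(P||Q) = 0.5076 bits, D_KL(Q||P) = 0.6094 bits. The two directions give different values (D_KL(Q||P) exceeds D_KL(P||Q) by 0.1018 bits): KL divergence is asymmetric.

D_KL(P||Q) = Σ P(x) log₂(P(x)/Q(x))

Computing term by term:
  P(1)·log₂(P(1)/Q(1)) = (1/8)·log₂((1/8)/(1/4)) = -0.12500
  P(2)·log₂(P(2)/Q(2)) = (11/48)·log₂((11/48)/(1/4)) = -0.02877
  P(3)·log₂(P(3)/Q(3)) = (29/48)·log₂((29/48)/(1/4)) = 0.76912
  P(4)·log₂(P(4)/Q(4)) = (1/24)·log₂((1/24)/(1/4)) = -0.10771

D_KL(P||Q) = -0.12500 - 0.02877 + 0.76912 - 0.10771 = 0.50764 ≈ 0.5076 bits

D_KL(Q||P) = Σ Q(x) log₂(Q(x)/P(x))

Computing term by term:
  Q(1)·log₂(Q(1)/P(1)) = (1/4)·log₂((1/4)/(1/8)) = 0.25000
  Q(2)·log₂(Q(2)/P(2)) = (1/4)·log₂((1/4)/(11/48)) = 0.03138
  Q(3)·log₂(Q(3)/P(3)) = (1/4)·log₂((1/4)/(29/48)) = -0.31825
  Q(4)·log₂(Q(4)/P(4)) = (1/4)·log₂((1/4)/(1/24)) = 0.64624

D_KL(Q||P) = 0.25000 + 0.03138 - 0.31825 + 0.64624 = 0.60937 ≈ 0.6094 bits

These are NOT equal (difference: 0.1018 bits). KL divergence is asymmetric: D_KL(P||Q) ≠ D_KL(Q||P) in general.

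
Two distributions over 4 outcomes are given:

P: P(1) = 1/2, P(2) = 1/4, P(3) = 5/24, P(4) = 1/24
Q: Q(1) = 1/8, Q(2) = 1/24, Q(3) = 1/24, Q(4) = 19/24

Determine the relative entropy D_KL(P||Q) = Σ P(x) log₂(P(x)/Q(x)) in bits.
1.9530 bits

D_KL(P||Q) = Σ P(x) log₂(P(x)/Q(x))

Computing term by term:
  P(1)·log₂(P(1)/Q(1)) = (1/2)·log₂((1/2)/(1/8)) = 1.00000
  P(2)·log₂(P(2)/Q(2)) = (1/4)·log₂((1/4)/(1/24)) = 0.64624
  P(3)·log₂(P(3)/Q(3)) = (5/24)·log₂((5/24)/(1/24)) = 0.48374
  P(4)·log₂(P(4)/Q(4)) = (1/24)·log₂((1/24)/(19/24)) = -0.17700

D_KL(P||Q) = 1.00000 + 0.64624 + 0.48374 - 0.17700 = 1.95298 ≈ 1.9530 bits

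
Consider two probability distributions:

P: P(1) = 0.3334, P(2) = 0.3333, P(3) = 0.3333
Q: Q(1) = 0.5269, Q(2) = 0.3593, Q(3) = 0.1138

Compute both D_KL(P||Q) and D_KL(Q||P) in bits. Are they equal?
D_KL(P||Q) = 0.2605 bits, D_KL(Q||P) = 0.2104 bits. No, they are not equal.

D_KL(P||Q) = Σ P(x) log₂(P(x)/Q(x))

Computing term by term:
  P(1)·log₂(P(1)/Q(1)) = 0.3334·log₂(0.3334/0.5269) = -0.22014
  P(2)·log₂(P(2)/Q(2)) = 0.3333·log₂(0.3333/0.3593) = -0.03612
  P(3)·log₂(P(3)/Q(3)) = 0.3333·log₂(0.3333/0.1138) = 0.51672

D_KL(P||Q) = -0.22014 - 0.03612 + 0.51672 = 0.26046 ≈ 0.2605 bits

D_KL(Q||P) = Σ Q(x) log₂(Q(x)/P(x))

Computing term by term:
  Q(1)·log₂(Q(1)/P(1)) = 0.5269·log₂(0.5269/0.3334) = 0.34790
  Q(2)·log₂(Q(2)/P(2)) = 0.3593·log₂(0.3593/0.3333) = 0.03894
  Q(3)·log₂(Q(3)/P(3)) = 0.1138·log₂(0.1138/0.3333) = -0.17643

D_KL(Q||P) = 0.34790 + 0.03894 - 0.17643 = 0.21041 ≈ 0.2104 bits

These are NOT equal (difference: 0.0501 bits). KL divergence is asymmetric: D_KL(P||Q) ≠ D_KL(Q||P) in general.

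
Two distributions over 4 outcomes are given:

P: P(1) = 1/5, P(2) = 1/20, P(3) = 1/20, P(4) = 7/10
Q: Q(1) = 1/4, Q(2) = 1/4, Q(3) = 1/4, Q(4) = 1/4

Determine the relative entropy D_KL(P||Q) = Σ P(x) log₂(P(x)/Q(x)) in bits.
0.7432 bits

D_KL(P||Q) = Σ P(x) log₂(P(x)/Q(x))

Computing term by term:
  P(1)·log₂(P(1)/Q(1)) = (1/5)·log₂((1/5)/(1/4)) = -0.06439
  P(2)·log₂(P(2)/Q(2)) = (1/20)·log₂((1/20)/(1/4)) = -0.11610
  P(3)·log₂(P(3)/Q(3)) = (1/20)·log₂((1/20)/(1/4)) = -0.11610
  P(4)·log₂(P(4)/Q(4)) = (7/10)·log₂((7/10)/(1/4)) = 1.03980

D_KL(P||Q) = -0.06439 - 0.11610 - 0.11610 + 1.03980 = 0.74321 ≈ 0.7432 bits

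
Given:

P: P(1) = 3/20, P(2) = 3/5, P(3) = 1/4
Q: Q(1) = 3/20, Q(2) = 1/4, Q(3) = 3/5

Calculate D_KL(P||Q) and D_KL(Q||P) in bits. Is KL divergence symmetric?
D_KL(P||Q) = 0.4421 bits, D_KL(Q||P) = 0.4421 bits. The two values coincide for this particular pair, but no — KL divergence is not symmetric in general.

D_KL(P||Q) = Σ P(x) log₂(P(x)/Q(x))

Computing term by term:
  P(1)·log₂(P(1)/Q(1)) = (3/20)·log₂((3/20)/(3/20)) = 0.00000
  P(2)·log₂(P(2)/Q(2)) = (3/5)·log₂((3/5)/(1/4)) = 0.75782
  P(3)·log₂(P(3)/Q(3)) = (1/4)·log₂((1/4)/(3/5)) = -0.31576

D_KL(P||Q) = 0.00000 + 0.75782 - 0.31576 = 0.44206 ≈ 0.4421 bits

D_KL(Q||P) = Σ Q(x) log₂(Q(x)/P(x))

Computing term by term:
  Q(1)·log₂(Q(1)/P(1)) = (3/20)·log₂((3/20)/(3/20)) = 0.00000
  Q(2)·log₂(Q(2)/P(2)) = (1/4)·log₂((1/4)/(3/5)) = -0.31576
  Q(3)·log₂(Q(3)/P(3)) = (3/5)·log₂((3/5)/(1/4)) = 0.75782

D_KL(Q||P) = 0.00000 - 0.31576 + 0.75782 = 0.44206 ≈ 0.4421 bits

These ARE equal here. Q is P with outcomes relabeled (Q(2) = P(3), Q(3) = P(2)) by a relabeling that is its own inverse, so the two sums contain exactly the same terms in a different order. This is a special case — KL divergence is not symmetric in general: D_KL(P||Q) ≠ D_KL(Q||P) for most P, Q.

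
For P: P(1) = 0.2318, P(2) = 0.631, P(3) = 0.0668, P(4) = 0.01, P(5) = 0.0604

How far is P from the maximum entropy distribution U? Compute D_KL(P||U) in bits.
0.8421 bits

U(i) = 1/5 for all i

D_KL(P||U) = Σ P(x) log₂(P(x) / (1/5))
           = Σ P(x) log₂(P(x)) + log₂(5)
           = log₂(5) - H(P)

H(P) = -Σ P(x) log₂(P(x)):
  -P(1)·log₂(P(1)) = -(0.2318)·log₂(0.2318) = 0.48888
  -P(2)·log₂(P(2)) = -(0.631)·log₂(0.631) = 0.41917
  -P(3)·log₂(P(3)) = -(0.0668)·log₂(0.0668) = 0.26079
  -P(4)·log₂(P(4)) = -(0.01)·log₂(0.01) = 0.06644
  -P(5)·log₂(P(5)) = -(0.0604)·log₂(0.0604) = 0.24458
H(P) = 0.48888 + 0.41917 + 0.26079 + 0.06644 + 0.24458 = 1.47986 bits

log₂(5) = 2.32193 bits

D_KL(P||U) = 2.32193 - 1.47986 = 0.84207 ≈ 0.8421 bits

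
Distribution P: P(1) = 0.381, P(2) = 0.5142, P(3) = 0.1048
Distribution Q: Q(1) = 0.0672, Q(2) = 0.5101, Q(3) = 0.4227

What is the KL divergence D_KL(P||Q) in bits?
0.7488 bits

D_KL(P||Q) = Σ P(x) log₂(P(x)/Q(x))

Computing term by term:
  P(1)·log₂(P(1)/Q(1)) = 0.381·log₂(0.381/0.0672) = 0.95374
  P(2)·log₂(P(2)/Q(2)) = 0.5142·log₂(0.5142/0.5101) = 0.00594
  P(3)·log₂(P(3)/Q(3)) = 0.1048·log₂(0.1048/0.4227) = -0.21086

D_KL(P||Q) = 0.95374 + 0.00594 - 0.21086 = 0.74882 ≈ 0.7488 bits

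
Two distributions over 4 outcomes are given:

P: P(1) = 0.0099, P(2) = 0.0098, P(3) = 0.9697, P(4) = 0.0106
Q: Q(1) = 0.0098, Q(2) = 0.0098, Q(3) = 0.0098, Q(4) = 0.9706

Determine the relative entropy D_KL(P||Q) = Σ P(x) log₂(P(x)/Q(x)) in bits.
6.3588 bits

D_KL(P||Q) = Σ P(x) log₂(P(x)/Q(x))

Computing term by term:
  P(1)·log₂(P(1)/Q(1)) = 0.0099·log₂(0.0099/0.0098) = 0.00015
  P(2)·log₂(P(2)/Q(2)) = 0.0098·log₂(0.0098/0.0098) = 0.00000
  P(3)·log₂(P(3)/Q(3)) = 0.9697·log₂(0.9697/0.0098) = 6.42777
  P(4)·log₂(P(4)/Q(4)) = 0.0106·log₂(0.0106/0.9706) = -0.06908

D_KL(P||Q) = 0.00015 + 0.00000 + 6.42777 - 0.06908 = 6.35884 ≈ 6.3588 bits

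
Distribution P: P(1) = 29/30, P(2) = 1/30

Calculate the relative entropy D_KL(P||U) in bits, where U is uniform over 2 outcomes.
0.7892 bits

U(i) = 1/2 for all i

D_KL(P||U) = Σ P(x) log₂(P(x) / (1/2))
           = Σ P(x) log₂(P(x)) + log₂(2)
           = log₂(2) - H(P)

H(P) = -Σ P(x) log₂(P(x)):
  -P(1)·log₂(P(1)) = -(29/30)·log₂(29/30) = 0.04728
  -P(2)·log₂(P(2)) = -(1/30)·log₂(1/30) = 0.16356
H(P) = 0.04728 + 0.16356 = 0.21084 bits

log₂(2) = 1.00000 bits

D_KL(P||U) = 1.00000 - 0.21084 = 0.78916 ≈ 0.7892 bits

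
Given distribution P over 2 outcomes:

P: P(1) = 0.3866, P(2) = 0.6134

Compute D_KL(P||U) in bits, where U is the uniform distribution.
0.0374 bits

U(i) = 1/2 for all i

D_KL(P||U) = Σ P(x) log₂(P(x) / (1/2))
           = Σ P(x) log₂(P(x)) + log₂(2)
           = log₂(2) - H(P)

H(P) = -Σ P(x) log₂(P(x)):
  -P(1)·log₂(P(1)) = -(0.3866)·log₂(0.3866) = 0.53006
  -P(2)·log₂(P(2)) = -(0.6134)·log₂(0.6134) = 0.43251
H(P) = 0.53006 + 0.43251 = 0.96257 bits

log₂(2) = 1.00000 bits

D_KL(P||U) = 1.00000 - 0.96257 = 0.03743 ≈ 0.0374 bits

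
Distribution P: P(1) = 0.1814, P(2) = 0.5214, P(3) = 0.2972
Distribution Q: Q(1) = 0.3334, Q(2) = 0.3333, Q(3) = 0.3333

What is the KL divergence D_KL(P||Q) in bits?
0.1282 bits

D_KL(P||Q) = Σ P(x) log₂(P(x)/Q(x))

Computing term by term:
  P(1)·log₂(P(1)/Q(1)) = 0.1814·log₂(0.1814/0.3334) = -0.15928
  P(2)·log₂(P(2)/Q(2)) = 0.5214·log₂(0.5214/0.3333) = 0.33660
  P(3)·log₂(P(3)/Q(3)) = 0.2972·log₂(0.2972/0.3333) = -0.04915

D_KL(P||Q) = -0.15928 + 0.33660 - 0.04915 = 0.12817 ≈ 0.1282 bits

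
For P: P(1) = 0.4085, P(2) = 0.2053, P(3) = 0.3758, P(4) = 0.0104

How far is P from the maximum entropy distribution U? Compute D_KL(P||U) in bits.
0.4043 bits

U(i) = 1/4 for all i

D_KL(P||U) = Σ P(x) log₂(P(x) / (1/4))
           = Σ P(x) log₂(P(x)) + log₂(4)
           = log₂(4) - H(P)

H(P) = -Σ P(x) log₂(P(x)):
  -P(1)·log₂(P(1)) = -(0.4085)·log₂(0.4085) = 0.52762
  -P(2)·log₂(P(2)) = -(0.2053)·log₂(0.2053) = 0.46895
  -P(3)·log₂(P(3)) = -(0.3758)·log₂(0.3758) = 0.53062
  -P(4)·log₂(P(4)) = -(0.0104)·log₂(0.0104) = 0.06851
H(P) = 0.52762 + 0.46895 + 0.53062 + 0.06851 = 1.59570 bits

log₂(4) = 2.00000 bits

D_KL(P||U) = 2.00000 - 1.59570 = 0.40430 ≈ 0.4043 bits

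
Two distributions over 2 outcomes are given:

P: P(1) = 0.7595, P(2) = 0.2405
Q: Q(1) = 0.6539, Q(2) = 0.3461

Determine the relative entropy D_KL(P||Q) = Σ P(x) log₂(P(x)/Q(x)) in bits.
0.0377 bits

D_KL(P||Q) = Σ P(x) log₂(P(x)/Q(x))

Computing term by term:
  P(1)·log₂(P(1)/Q(1)) = 0.7595·log₂(0.7595/0.6539) = 0.16404
  P(2)·log₂(P(2)/Q(2)) = 0.2405·log₂(0.2405/0.3461) = -0.12630

D_KL(P||Q) = 0.16404 - 0.12630 = 0.03774 ≈ 0.0377 bits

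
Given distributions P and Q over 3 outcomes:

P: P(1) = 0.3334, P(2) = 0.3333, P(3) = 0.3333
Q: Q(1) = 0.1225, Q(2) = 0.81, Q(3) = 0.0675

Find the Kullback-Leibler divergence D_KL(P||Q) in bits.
0.8225 bits

D_KL(P||Q) = Σ P(x) log₂(P(x)/Q(x))

Computing term by term:
  P(1)·log₂(P(1)/Q(1)) = 0.3334·log₂(0.3334/0.1225) = 0.48159
  P(2)·log₂(P(2)/Q(2)) = 0.3333·log₂(0.3333/0.81) = -0.42699
  P(3)·log₂(P(3)/Q(3)) = 0.3333·log₂(0.3333/0.0675) = 0.76788

D_KL(P||Q) = 0.48159 - 0.42699 + 0.76788 = 0.82248 ≈ 0.8225 bits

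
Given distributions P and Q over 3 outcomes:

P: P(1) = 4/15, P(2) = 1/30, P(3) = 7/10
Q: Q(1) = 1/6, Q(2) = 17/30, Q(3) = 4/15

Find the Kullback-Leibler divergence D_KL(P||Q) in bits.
1.0192 bits

D_KL(P||Q) = Σ P(x) log₂(P(x)/Q(x))

Computing term by term:
  P(1)·log₂(P(1)/Q(1)) = (4/15)·log₂((4/15)/(1/6)) = 0.18082
  P(2)·log₂(P(2)/Q(2)) = (1/30)·log₂((1/30)/(17/30)) = -0.13625
  P(3)·log₂(P(3)/Q(3)) = (7/10)·log₂((7/10)/(4/15)) = 0.97462

D_KL(P||Q) = 0.18082 - 0.13625 + 0.97462 = 1.01919 ≈ 1.0192 bits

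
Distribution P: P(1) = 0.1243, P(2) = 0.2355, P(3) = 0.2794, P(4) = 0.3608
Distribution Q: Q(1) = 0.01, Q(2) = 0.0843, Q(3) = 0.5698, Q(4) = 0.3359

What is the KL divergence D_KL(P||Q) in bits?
0.5509 bits

D_KL(P||Q) = Σ P(x) log₂(P(x)/Q(x))

Computing term by term:
  P(1)·log₂(P(1)/Q(1)) = 0.1243·log₂(0.1243/0.01) = 0.45192
  P(2)·log₂(P(2)/Q(2)) = 0.2355·log₂(0.2355/0.0843) = 0.34904
  P(3)·log₂(P(3)/Q(3)) = 0.2794·log₂(0.2794/0.5698) = -0.28726
  P(4)·log₂(P(4)/Q(4)) = 0.3608·log₂(0.3608/0.3359) = 0.03722

D_KL(P||Q) = 0.45192 + 0.34904 - 0.28726 + 0.03722 = 0.55092 ≈ 0.5509 bits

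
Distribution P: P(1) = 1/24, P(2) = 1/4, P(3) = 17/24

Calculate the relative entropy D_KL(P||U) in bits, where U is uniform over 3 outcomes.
0.5415 bits

U(i) = 1/3 for all i

D_KL(P||U) = Σ P(x) log₂(P(x) / (1/3))
           = Σ P(x) log₂(P(x)) + log₂(3)
           = log₂(3) - H(P)

H(P) = -Σ P(x) log₂(P(x)):
  -P(1)·log₂(P(1)) = -(1/24)·log₂(1/24) = 0.19104
  -P(2)·log₂(P(2)) = -(1/4)·log₂(1/4) = 0.50000
  -P(3)·log₂(P(3)) = -(17/24)·log₂(17/24) = 0.35240
H(P) = 0.19104 + 0.50000 + 0.35240 = 1.04344 bits

log₂(3) = 1.58496 bits

D_KL(P||U) = 1.58496 - 1.04344 = 0.54152 ≈ 0.5415 bits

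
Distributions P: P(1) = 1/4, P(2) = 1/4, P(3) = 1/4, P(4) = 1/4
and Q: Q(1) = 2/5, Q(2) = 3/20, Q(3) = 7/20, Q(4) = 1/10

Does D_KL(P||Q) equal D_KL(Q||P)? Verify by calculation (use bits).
D_KL(P||Q) = 0.2238 bits, D_KL(Q||P) = 0.1984 bits. No — D_KL(P||Q) ≠ D_KL(Q||P) for this pair.

D_KL(P||Q) = Σ P(x) log₂(P(x)/Q(x))

Computing term by term:
  P(1)·log₂(P(1)/Q(1)) = (1/4)·log₂((1/4)/(2/5)) = -0.16952
  P(2)·log₂(P(2)/Q(2)) = (1/4)·log₂((1/4)/(3/20)) = 0.18424
  P(3)·log₂(P(3)/Q(3)) = (1/4)·log₂((1/4)/(7/20)) = -0.12136
  P(4)·log₂(P(4)/Q(4)) = (1/4)·log₂((1/4)/(1/10)) = 0.33048

D_KL(P||Q) = -0.16952 + 0.18424 - 0.12136 + 0.33048 = 0.22384 ≈ 0.2238 bits

D_KL(Q||P) = Σ Q(x) log₂(Q(x)/P(x))

Computing term by term:
  Q(1)·log₂(Q(1)/P(1)) = (2/5)·log₂((2/5)/(1/4)) = 0.27123
  Q(2)·log₂(Q(2)/P(2)) = (3/20)·log₂((3/20)/(1/4)) = -0.11054
  Q(3)·log₂(Q(3)/P(3)) = (7/20)·log₂((7/20)/(1/4)) = 0.16990
  Q(4)·log₂(Q(4)/P(4)) = (1/10)·log₂((1/10)/(1/4)) = -0.13219

D_KL(Q||P) = 0.27123 - 0.11054 + 0.16990 - 0.13219 = 0.19840 ≈ 0.1984 bits

These are NOT equal (difference: 0.0254 bits). KL divergence is asymmetric: D_KL(P||Q) ≠ D_KL(Q||P) in general.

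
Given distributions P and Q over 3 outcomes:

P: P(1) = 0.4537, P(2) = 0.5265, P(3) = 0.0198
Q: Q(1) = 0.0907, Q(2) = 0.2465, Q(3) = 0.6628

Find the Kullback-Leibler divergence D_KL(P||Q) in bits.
1.5299 bits

D_KL(P||Q) = Σ P(x) log₂(P(x)/Q(x))

Computing term by term:
  P(1)·log₂(P(1)/Q(1)) = 0.4537·log₂(0.4537/0.0907) = 1.05375
  P(2)·log₂(P(2)/Q(2)) = 0.5265·log₂(0.5265/0.2465) = 0.57644
  P(3)·log₂(P(3)/Q(3)) = 0.0198·log₂(0.0198/0.6628) = -0.10029

D_KL(P||Q) = 1.05375 + 0.57644 - 0.10029 = 1.52990 ≈ 1.5299 bits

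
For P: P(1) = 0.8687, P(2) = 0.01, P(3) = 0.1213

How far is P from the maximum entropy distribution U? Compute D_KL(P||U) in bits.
0.9730 bits

U(i) = 1/3 for all i

D_KL(P||U) = Σ P(x) log₂(P(x) / (1/3))
           = Σ P(x) log₂(P(x)) + log₂(3)
           = log₂(3) - H(P)

H(P) = -Σ P(x) log₂(P(x)):
  -P(1)·log₂(P(1)) = -(0.8687)·log₂(0.8687) = 0.17641
  -P(2)·log₂(P(2)) = -(0.01)·log₂(0.01) = 0.06644
  -P(3)·log₂(P(3)) = -(0.1213)·log₂(0.1213) = 0.36916
H(P) = 0.17641 + 0.06644 + 0.36916 = 0.61201 bits

log₂(3) = 1.58496 bits

D_KL(P||U) = 1.58496 - 0.61201 = 0.97295 ≈ 0.9730 bits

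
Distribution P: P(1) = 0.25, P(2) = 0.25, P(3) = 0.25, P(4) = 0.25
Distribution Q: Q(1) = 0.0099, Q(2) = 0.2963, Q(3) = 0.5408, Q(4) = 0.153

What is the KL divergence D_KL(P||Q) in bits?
1.0021 bits

D_KL(P||Q) = Σ P(x) log₂(P(x)/Q(x))

Computing term by term:
  P(1)·log₂(P(1)/Q(1)) = 0.25·log₂(0.25/0.0099) = 1.16459
  P(2)·log₂(P(2)/Q(2)) = 0.25·log₂(0.25/0.2963) = -0.06128
  P(3)·log₂(P(3)/Q(3)) = 0.25·log₂(0.25/0.5408) = -0.27829
  P(4)·log₂(P(4)/Q(4)) = 0.25·log₂(0.25/0.153) = 0.17710

D_KL(P||Q) = 1.16459 - 0.06128 - 0.27829 + 0.17710 = 1.00212 ≈ 1.0021 bits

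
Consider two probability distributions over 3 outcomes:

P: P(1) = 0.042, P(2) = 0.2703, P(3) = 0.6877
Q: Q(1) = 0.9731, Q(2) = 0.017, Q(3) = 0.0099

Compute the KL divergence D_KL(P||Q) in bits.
5.0958 bits

D_KL(P||Q) = Σ P(x) log₂(P(x)/Q(x))

Computing term by term:
  P(1)·log₂(P(1)/Q(1)) = 0.042·log₂(0.042/0.9731) = -0.19043
  P(2)·log₂(P(2)/Q(2)) = 0.2703·log₂(0.2703/0.017) = 1.07876
  P(3)·log₂(P(3)/Q(3)) = 0.6877·log₂(0.6877/0.0099) = 4.20749

D_KL(P||Q) = -0.19043 + 1.07876 + 4.20749 = 5.09582 ≈ 5.0958 bits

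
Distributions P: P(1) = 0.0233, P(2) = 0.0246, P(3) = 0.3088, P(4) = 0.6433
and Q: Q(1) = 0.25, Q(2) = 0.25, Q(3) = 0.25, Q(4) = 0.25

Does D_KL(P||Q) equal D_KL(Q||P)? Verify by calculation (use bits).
D_KL(P||Q) = 0.8092 bits, D_KL(Q||P) = 1.2751 bits. No — D_KL(P||Q) ≠ D_KL(Q||P) for this pair.

D_KL(P||Q) = Σ P(x) log₂(P(x)/Q(x))

Computing term by term:
  P(1)·log₂(P(1)/Q(1)) = 0.0233·log₂(0.0233/0.25) = -0.07977
  P(2)·log₂(P(2)/Q(2)) = 0.0246·log₂(0.0246/0.25) = -0.08229
  P(3)·log₂(P(3)/Q(3)) = 0.3088·log₂(0.3088/0.25) = 0.09411
  P(4)·log₂(P(4)/Q(4)) = 0.6433·log₂(0.6433/0.25) = 0.87718

D_KL(P||Q) = -0.07977 - 0.08229 + 0.09411 + 0.87718 = 0.80923 ≈ 0.8092 bits

D_KL(Q||P) = Σ Q(x) log₂(Q(x)/P(x))

Computing term by term:
  Q(1)·log₂(Q(1)/P(1)) = 0.25·log₂(0.25/0.0233) = 0.85588
  Q(2)·log₂(Q(2)/P(2)) = 0.25·log₂(0.25/0.0246) = 0.83630
  Q(3)·log₂(Q(3)/P(3)) = 0.25·log₂(0.25/0.3088) = -0.07619
  Q(4)·log₂(Q(4)/P(4)) = 0.25·log₂(0.25/0.6433) = -0.34089

D_KL(Q||P) = 0.85588 + 0.83630 - 0.07619 - 0.34089 = 1.27510 ≈ 1.2751 bits

These are NOT equal (difference: 0.4659 bits). KL divergence is asymmetric: D_KL(P||Q) ≠ D_KL(Q||P) in general.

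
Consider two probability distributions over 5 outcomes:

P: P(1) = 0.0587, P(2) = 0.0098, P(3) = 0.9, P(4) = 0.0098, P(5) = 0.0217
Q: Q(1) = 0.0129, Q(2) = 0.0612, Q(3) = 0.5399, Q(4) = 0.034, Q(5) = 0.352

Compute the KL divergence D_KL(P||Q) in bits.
0.6611 bits

D_KL(P||Q) = Σ P(x) log₂(P(x)/Q(x))

Computing term by term:
  P(1)·log₂(P(1)/Q(1)) = 0.0587·log₂(0.0587/0.0129) = 0.12832
  P(2)·log₂(P(2)/Q(2)) = 0.0098·log₂(0.0098/0.0612) = -0.02590
  P(3)·log₂(P(3)/Q(3)) = 0.9·log₂(0.9/0.5399) = 0.66351
  P(4)·log₂(P(4)/Q(4)) = 0.0098·log₂(0.0098/0.034) = -0.01759
  P(5)·log₂(P(5)/Q(5)) = 0.0217·log₂(0.0217/0.352) = -0.08723

D_KL(P||Q) = 0.12832 - 0.02590 + 0.66351 - 0.01759 - 0.08723 = 0.66111 ≈ 0.6611 bits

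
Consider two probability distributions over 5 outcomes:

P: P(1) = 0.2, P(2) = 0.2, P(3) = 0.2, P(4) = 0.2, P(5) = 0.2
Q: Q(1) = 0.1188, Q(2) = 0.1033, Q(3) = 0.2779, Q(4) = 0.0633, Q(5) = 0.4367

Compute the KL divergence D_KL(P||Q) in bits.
0.3526 bits

D_KL(P||Q) = Σ P(x) log₂(P(x)/Q(x))

Computing term by term:
  P(1)·log₂(P(1)/Q(1)) = 0.2·log₂(0.2/0.1188) = 0.15029
  P(2)·log₂(P(2)/Q(2)) = 0.2·log₂(0.2/0.1033) = 0.19063
  P(3)·log₂(P(3)/Q(3)) = 0.2·log₂(0.2/0.2779) = -0.09491
  P(4)·log₂(P(4)/Q(4)) = 0.2·log₂(0.2/0.0633) = 0.33194
  P(5)·log₂(P(5)/Q(5)) = 0.2·log₂(0.2/0.4367) = -0.22533

D_KL(P||Q) = 0.15029 + 0.19063 - 0.09491 + 0.33194 - 0.22533 = 0.35262 ≈ 0.3526 bits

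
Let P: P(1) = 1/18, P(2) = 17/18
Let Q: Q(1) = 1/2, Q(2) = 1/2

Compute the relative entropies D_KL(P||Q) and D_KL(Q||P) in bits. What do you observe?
D_KL(P||Q) = 0.6905 bits, D_KL(Q||P) = 1.1262 bits. The two directions give different values (D_KL(Q||P) exceeds D_KL(P||Q) by 0.4357 bits): KL divergence is asymmetric.

D_KL(P||Q) = Σ P(x) log₂(P(x)/Q(x))

Computing term by term:
  P(1)·log₂(P(1)/Q(1)) = (1/18)·log₂((1/18)/(1/2)) = -0.17611
  P(2)·log₂(P(2)/Q(2)) = (17/18)·log₂((17/18)/(1/2)) = 0.86656

D_KL(P||Q) = -0.17611 + 0.86656 = 0.69045 ≈ 0.6905 bits

D_KL(Q||P) = Σ Q(x) log₂(Q(x)/P(x))

Computing term by term:
  Q(1)·log₂(Q(1)/P(1)) = (1/2)·log₂((1/2)/(1/18)) = 1.58496
  Q(2)·log₂(Q(2)/P(2)) = (1/2)·log₂((1/2)/(17/18)) = -0.45877

D_KL(Q||P) = 1.58496 - 0.45877 = 1.12619 ≈ 1.1262 bits

These are NOT equal (difference: 0.4357 bits). KL divergence is asymmetric: D_KL(P||Q) ≠ D_KL(Q||P) in general.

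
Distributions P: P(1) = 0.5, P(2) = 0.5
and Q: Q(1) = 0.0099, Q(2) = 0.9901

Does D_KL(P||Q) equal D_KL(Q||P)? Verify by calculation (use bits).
D_KL(P||Q) = 2.3364 bits, D_KL(Q||P) = 0.9199 bits. No — D_KL(P||Q) ≠ D_KL(Q||P) for this pair.

D_KL(P||Q) = Σ P(x) log₂(P(x)/Q(x))

Computing term by term:
  P(1)·log₂(P(1)/Q(1)) = 0.5·log₂(0.5/0.0099) = 2.82918
  P(2)·log₂(P(2)/Q(2)) = 0.5·log₂(0.5/0.9901) = -0.49282

D_KL(P||Q) = 2.82918 - 0.49282 = 2.33636 ≈ 2.3364 bits

D_KL(Q||P) = Σ Q(x) log₂(Q(x)/P(x))

Computing term by term:
  Q(1)·log₂(Q(1)/P(1)) = 0.0099·log₂(0.0099/0.5) = -0.05602
  Q(2)·log₂(Q(2)/P(2)) = 0.9901·log₂(0.9901/0.5) = 0.97589

D_KL(Q||P) = -0.05602 + 0.97589 = 0.91987 ≈ 0.9199 bits

These are NOT equal (difference: 1.4165 bits). KL divergence is asymmetric: D_KL(P||Q) ≠ D_KL(Q||P) in general.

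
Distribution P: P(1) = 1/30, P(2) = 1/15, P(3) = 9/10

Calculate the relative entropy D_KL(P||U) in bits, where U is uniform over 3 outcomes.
1.0241 bits

U(i) = 1/3 for all i

D_KL(P||U) = Σ P(x) log₂(P(x) / (1/3))
           = Σ P(x) log₂(P(x)) + log₂(3)
           = log₂(3) - H(P)

H(P) = -Σ P(x) log₂(P(x)):
  -P(1)·log₂(P(1)) = -(1/30)·log₂(1/30) = 0.16356
  -P(2)·log₂(P(2)) = -(1/15)·log₂(1/15) = 0.26046
  -P(3)·log₂(P(3)) = -(9/10)·log₂(9/10) = 0.13680
H(P) = 0.16356 + 0.26046 + 0.13680 = 0.56082 bits

log₂(3) = 1.58496 bits

D_KL(P||U) = 1.58496 - 0.56082 = 1.02414 ≈ 1.0241 bits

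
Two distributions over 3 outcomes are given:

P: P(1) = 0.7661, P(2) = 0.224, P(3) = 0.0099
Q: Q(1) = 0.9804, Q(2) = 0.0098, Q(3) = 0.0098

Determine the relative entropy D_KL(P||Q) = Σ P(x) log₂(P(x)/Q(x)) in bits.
0.7388 bits

D_KL(P||Q) = Σ P(x) log₂(P(x)/Q(x))

Computing term by term:
  P(1)·log₂(P(1)/Q(1)) = 0.7661·log₂(0.7661/0.9804) = -0.27261
  P(2)·log₂(P(2)/Q(2)) = 0.224·log₂(0.224/0.0098) = 1.01126
  P(3)·log₂(P(3)/Q(3)) = 0.0099·log₂(0.0099/0.0098) = 0.00015

D_KL(P||Q) = -0.27261 + 1.01126 + 0.00015 = 0.73880 ≈ 0.7388 bits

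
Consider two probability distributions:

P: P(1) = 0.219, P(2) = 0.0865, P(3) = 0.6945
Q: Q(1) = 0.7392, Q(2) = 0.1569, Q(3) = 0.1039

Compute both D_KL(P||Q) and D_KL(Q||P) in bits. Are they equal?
D_KL(P||Q) = 1.4448 bits, D_KL(Q||P) = 1.1473 bits. No, they are not equal.

D_KL(P||Q) = Σ P(x) log₂(P(x)/Q(x))

Computing term by term:
  P(1)·log₂(P(1)/Q(1)) = 0.219·log₂(0.219/0.7392) = -0.38435
  P(2)·log₂(P(2)/Q(2)) = 0.0865·log₂(0.0865/0.1569) = -0.07431
  P(3)·log₂(P(3)/Q(3)) = 0.6945·log₂(0.6945/0.1039) = 1.90347

D_KL(P||Q) = -0.38435 - 0.07431 + 1.90347 = 1.44481 ≈ 1.4448 bits

D_KL(Q||P) = Σ Q(x) log₂(Q(x)/P(x))

Computing term by term:
  Q(1)·log₂(Q(1)/P(1)) = 0.7392·log₂(0.7392/0.219) = 1.29732
  Q(2)·log₂(Q(2)/P(2)) = 0.1569·log₂(0.1569/0.0865) = 0.13479
  Q(3)·log₂(Q(3)/P(3)) = 0.1039·log₂(0.1039/0.6945) = -0.28477

D_KL(Q||P) = 1.29732 + 0.13479 - 0.28477 = 1.14734 ≈ 1.1473 bits

These are NOT equal (difference: 0.2975 bits). KL divergence is asymmetric: D_KL(P||Q) ≠ D_KL(Q||P) in general.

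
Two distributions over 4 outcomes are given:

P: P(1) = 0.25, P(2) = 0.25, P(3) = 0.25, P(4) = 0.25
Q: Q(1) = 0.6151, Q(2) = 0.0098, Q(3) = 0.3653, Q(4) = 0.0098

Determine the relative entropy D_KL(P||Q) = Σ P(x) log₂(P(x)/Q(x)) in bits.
1.8750 bits

D_KL(P||Q) = Σ P(x) log₂(P(x)/Q(x))

Computing term by term:
  P(1)·log₂(P(1)/Q(1)) = 0.25·log₂(0.25/0.6151) = -0.32472
  P(2)·log₂(P(2)/Q(2)) = 0.25·log₂(0.25/0.0098) = 1.16825
  P(3)·log₂(P(3)/Q(3)) = 0.25·log₂(0.25/0.3653) = -0.13679
  P(4)·log₂(P(4)/Q(4)) = 0.25·log₂(0.25/0.0098) = 1.16825

D_KL(P||Q) = -0.32472 + 1.16825 - 0.13679 + 1.16825 = 1.87499 ≈ 1.8750 bits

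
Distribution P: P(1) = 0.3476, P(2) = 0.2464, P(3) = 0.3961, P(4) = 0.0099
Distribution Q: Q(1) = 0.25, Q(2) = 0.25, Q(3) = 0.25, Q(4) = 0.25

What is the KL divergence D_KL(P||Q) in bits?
0.3770 bits

D_KL(P||Q) = Σ P(x) log₂(P(x)/Q(x))

Computing term by term:
  P(1)·log₂(P(1)/Q(1)) = 0.3476·log₂(0.3476/0.25) = 0.16528
  P(2)·log₂(P(2)/Q(2)) = 0.2464·log₂(0.2464/0.25) = -0.00516
  P(3)·log₂(P(3)/Q(3)) = 0.3961·log₂(0.3961/0.25) = 0.26299
  P(4)·log₂(P(4)/Q(4)) = 0.0099·log₂(0.0099/0.25) = -0.04612

D_KL(P||Q) = 0.16528 - 0.00516 + 0.26299 - 0.04612 = 0.37699 ≈ 0.3770 bits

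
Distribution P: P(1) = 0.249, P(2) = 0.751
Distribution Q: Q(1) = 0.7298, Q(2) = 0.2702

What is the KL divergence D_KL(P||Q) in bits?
0.7213 bits

D_KL(P||Q) = Σ P(x) log₂(P(x)/Q(x))

Computing term by term:
  P(1)·log₂(P(1)/Q(1)) = 0.249·log₂(0.249/0.7298) = -0.38629
  P(2)·log₂(P(2)/Q(2)) = 0.751·log₂(0.751/0.2702) = 1.10756

D_KL(P||Q) = -0.38629 + 1.10756 = 0.72127 ≈ 0.7213 bits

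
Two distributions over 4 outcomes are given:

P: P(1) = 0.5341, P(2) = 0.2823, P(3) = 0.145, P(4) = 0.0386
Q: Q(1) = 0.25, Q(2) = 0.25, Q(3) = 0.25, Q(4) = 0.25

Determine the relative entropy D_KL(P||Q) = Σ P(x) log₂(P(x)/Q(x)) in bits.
0.4164 bits

D_KL(P||Q) = Σ P(x) log₂(P(x)/Q(x))

Computing term by term:
  P(1)·log₂(P(1)/Q(1)) = 0.5341·log₂(0.5341/0.25) = 0.58494
  P(2)·log₂(P(2)/Q(2)) = 0.2823·log₂(0.2823/0.25) = 0.04949
  P(3)·log₂(P(3)/Q(3)) = 0.145·log₂(0.145/0.25) = -0.11395
  P(4)·log₂(P(4)/Q(4)) = 0.0386·log₂(0.0386/0.25) = -0.10404

D_KL(P||Q) = 0.58494 + 0.04949 - 0.11395 - 0.10404 = 0.41644 ≈ 0.4164 bits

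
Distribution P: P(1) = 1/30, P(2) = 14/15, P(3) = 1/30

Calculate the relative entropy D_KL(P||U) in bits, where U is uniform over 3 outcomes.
1.1649 bits

U(i) = 1/3 for all i

D_KL(P||U) = Σ P(x) log₂(P(x) / (1/3))
           = Σ P(x) log₂(P(x)) + log₂(3)
           = log₂(3) - H(P)

H(P) = -Σ P(x) log₂(P(x)):
  -P(1)·log₂(P(1)) = -(1/30)·log₂(1/30) = 0.16356
  -P(2)·log₂(P(2)) = -(14/15)·log₂(14/15) = 0.09290
  -P(3)·log₂(P(3)) = -(1/30)·log₂(1/30) = 0.16356
H(P) = 0.16356 + 0.09290 + 0.16356 = 0.42002 bits

log₂(3) = 1.58496 bits

D_KL(P||U) = 1.58496 - 0.42002 = 1.16494 ≈ 1.1649 bits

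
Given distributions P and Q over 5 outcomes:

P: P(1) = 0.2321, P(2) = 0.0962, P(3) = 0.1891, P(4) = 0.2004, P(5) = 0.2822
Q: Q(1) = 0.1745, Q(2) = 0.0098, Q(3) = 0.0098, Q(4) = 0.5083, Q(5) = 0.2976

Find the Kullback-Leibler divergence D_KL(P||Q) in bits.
0.9293 bits

D_KL(P||Q) = Σ P(x) log₂(P(x)/Q(x))

Computing term by term:
  P(1)·log₂(P(1)/Q(1)) = 0.2321·log₂(0.2321/0.1745) = 0.09551
  P(2)·log₂(P(2)/Q(2)) = 0.0962·log₂(0.0962/0.0098) = 0.31700
  P(3)·log₂(P(3)/Q(3)) = 0.1891·log₂(0.1891/0.0098) = 0.80750
  P(4)·log₂(P(4)/Q(4)) = 0.2004·log₂(0.2004/0.5083) = -0.26910
  P(5)·log₂(P(5)/Q(5)) = 0.2822·log₂(0.2822/0.2976) = -0.02163

D_KL(P||Q) = 0.09551 + 0.31700 + 0.80750 - 0.26910 - 0.02163 = 0.92928 ≈ 0.9293 bits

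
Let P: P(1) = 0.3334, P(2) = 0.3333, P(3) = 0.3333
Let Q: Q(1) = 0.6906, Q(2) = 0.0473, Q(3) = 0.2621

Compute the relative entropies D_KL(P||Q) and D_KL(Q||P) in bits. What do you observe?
D_KL(P||Q) = 0.7042 bits, D_KL(Q||P) = 0.5014 bits. The two directions give different values (D_KL(P||Q) exceeds D_KL(Q||P) by 0.2028 bits): KL divergence is asymmetric.

D_KL(P||Q) = Σ P(x) log₂(P(x)/Q(x))

Computing term by term:
  P(1)·log₂(P(1)/Q(1)) = 0.3334·log₂(0.3334/0.6906) = -0.35027
  P(2)·log₂(P(2)/Q(2)) = 0.3333·log₂(0.3333/0.0473) = 0.93888
  P(3)·log₂(P(3)/Q(3)) = 0.3333·log₂(0.3333/0.2621) = 0.11556

D_KL(P||Q) = -0.35027 + 0.93888 + 0.11556 = 0.70417 ≈ 0.7042 bits

D_KL(Q||P) = Σ Q(x) log₂(Q(x)/P(x))

Computing term by term:
  Q(1)·log₂(Q(1)/P(1)) = 0.6906·log₂(0.6906/0.3334) = 0.72554
  Q(2)·log₂(Q(2)/P(2)) = 0.0473·log₂(0.0473/0.3333) = -0.13324
  Q(3)·log₂(Q(3)/P(3)) = 0.2621·log₂(0.2621/0.3333) = -0.09087

D_KL(Q||P) = 0.72554 - 0.13324 - 0.09087 = 0.50143 ≈ 0.5014 bits

These are NOT equal (difference: 0.2028 bits). KL divergence is asymmetric: D_KL(P||Q) ≠ D_KL(Q||P) in general.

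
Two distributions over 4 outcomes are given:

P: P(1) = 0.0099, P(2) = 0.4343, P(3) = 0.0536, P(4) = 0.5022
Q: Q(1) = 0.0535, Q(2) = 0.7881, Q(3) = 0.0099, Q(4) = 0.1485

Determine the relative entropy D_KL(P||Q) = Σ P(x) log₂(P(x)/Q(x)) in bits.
0.6159 bits

D_KL(P||Q) = Σ P(x) log₂(P(x)/Q(x))

Computing term by term:
  P(1)·log₂(P(1)/Q(1)) = 0.0099·log₂(0.0099/0.0535) = -0.02410
  P(2)·log₂(P(2)/Q(2)) = 0.4343·log₂(0.4343/0.7881) = -0.37336
  P(3)·log₂(P(3)/Q(3)) = 0.0536·log₂(0.0536/0.0099) = 0.13061
  P(4)·log₂(P(4)/Q(4)) = 0.5022·log₂(0.5022/0.1485) = 0.88277

D_KL(P||Q) = -0.02410 - 0.37336 + 0.13061 + 0.88277 = 0.61592 ≈ 0.6159 bits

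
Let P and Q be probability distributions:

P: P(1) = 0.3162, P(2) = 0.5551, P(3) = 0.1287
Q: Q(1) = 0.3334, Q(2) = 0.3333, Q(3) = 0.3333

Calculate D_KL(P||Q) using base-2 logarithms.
0.2077 bits

D_KL(P||Q) = Σ P(x) log₂(P(x)/Q(x))

Computing term by term:
  P(1)·log₂(P(1)/Q(1)) = 0.3162·log₂(0.3162/0.3334) = -0.02416
  P(2)·log₂(P(2)/Q(2)) = 0.5551·log₂(0.5551/0.3333) = 0.40851
  P(3)·log₂(P(3)/Q(3)) = 0.1287·log₂(0.1287/0.3333) = -0.17668

D_KL(P||Q) = -0.02416 + 0.40851 - 0.17668 = 0.20767 ≈ 0.2077 bits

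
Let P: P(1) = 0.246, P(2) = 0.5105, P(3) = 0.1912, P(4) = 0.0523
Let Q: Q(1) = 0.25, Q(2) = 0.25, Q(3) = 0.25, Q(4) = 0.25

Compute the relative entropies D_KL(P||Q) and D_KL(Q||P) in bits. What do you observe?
D_KL(P||Q) = 0.3281 bits, D_KL(Q||P) = 0.4093 bits. The two directions give different values (D_KL(Q||P) exceeds D_KL(P||Q) by 0.0812 bits): KL divergence is asymmetric.

D_KL(P||Q) = Σ P(x) log₂(P(x)/Q(x))

Computing term by term:
  P(1)·log₂(P(1)/Q(1)) = 0.246·log₂(0.246/0.25) = -0.00572
  P(2)·log₂(P(2)/Q(2)) = 0.5105·log₂(0.5105/0.25) = 0.52581
  P(3)·log₂(P(3)/Q(3)) = 0.1912·log₂(0.1912/0.25) = -0.07396
  P(4)·log₂(P(4)/Q(4)) = 0.0523·log₂(0.0523/0.25) = -0.11804

D_KL(P||Q) = -0.00572 + 0.52581 - 0.07396 - 0.11804 = 0.32809 ≈ 0.3281 bits

D_KL(Q||P) = Σ Q(x) log₂(Q(x)/P(x))

Computing term by term:
  Q(1)·log₂(Q(1)/P(1)) = 0.25·log₂(0.25/0.246) = 0.00582
  Q(2)·log₂(Q(2)/P(2)) = 0.25·log₂(0.25/0.5105) = -0.25750
  Q(3)·log₂(Q(3)/P(3)) = 0.25·log₂(0.25/0.1912) = 0.09671
  Q(4)·log₂(Q(4)/P(4)) = 0.25·log₂(0.25/0.0523) = 0.56426

D_KL(Q||P) = 0.00582 - 0.25750 + 0.09671 + 0.56426 = 0.40929 ≈ 0.4093 bits

These are NOT equal (difference: 0.0812 bits). KL divergence is asymmetric: D_KL(P||Q) ≠ D_KL(Q||P) in general.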